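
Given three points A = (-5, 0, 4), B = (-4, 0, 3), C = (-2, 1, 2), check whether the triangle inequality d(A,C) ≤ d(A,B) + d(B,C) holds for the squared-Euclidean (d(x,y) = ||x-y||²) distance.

d(A,B) = 1² + 0² + 1² = 2, d(B,C) = 2² + 1² + 1² = 6, d(A,C) = 3² + 1² + 2² = 14.
d(A,C) = 14 > 2 + 6 = 8. Triangle inequality is VIOLATED. (Squared-Euclidean is not a metric — this is a counterexample.)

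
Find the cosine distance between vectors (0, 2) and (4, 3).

With u = (0, 2), v = (4, 3):
u·v = 0·4 + 2·3 = 0 + 6 = 6.
|u| = √(0² + 2²) = √4, |v| = √(4² + 3²) = √25, so |u||v| = √(4·25) = √100 = 10.
cos θ = (u·v)/(|u||v|) = 6/10 = 0.6
Cosine distance = 1 - cos θ = 1 - 0.6 = 0.4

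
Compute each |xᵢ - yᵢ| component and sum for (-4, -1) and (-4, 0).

Σ|x_i - y_i| = |-4 - (-4)| + |-1 - 0| = 0 + 1 = 1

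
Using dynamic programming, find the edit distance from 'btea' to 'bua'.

Let D[i][j] be the edit distance between the first i characters of 'btea' and the first j characters of 'bua', with D[i][0] = i, D[0][j] = j, and D[i][j] = D[i-1][j-1] if the characters match, else 1 + min(D[i-1][j], D[i][j-1], D[i-1][j-1]). Filling the table (rows: prefixes of 'btea', columns: prefixes of 'bua'):
     ε  b  u  a
  ε  0  1  2  3
  b  1  0  1  2
  t  2  1  1  2
  e  3  2  2  2
  a  4  3  3  2
The bottom-right entry gives D[4][3] = 2, so no sequence of fewer than 2 edits works. Backtracking through the table gives one optimal edit sequence (2 edits):
  btea → bea (del t @2)
  bea → bua (sub e→u @2)
Edit distance = 2.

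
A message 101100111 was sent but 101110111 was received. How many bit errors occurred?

Differing positions: 5. Hamming distance = 1.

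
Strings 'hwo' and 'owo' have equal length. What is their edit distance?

Let D[i][j] be the edit distance between the first i characters of 'hwo' and the first j characters of 'owo', with D[i][0] = i, D[0][j] = j, and D[i][j] = D[i-1][j-1] if the characters match, else 1 + min(D[i-1][j], D[i][j-1], D[i-1][j-1]). Filling the table (rows: prefixes of 'hwo', columns: prefixes of 'owo'):
     ε  o  w  o
  ε  0  1  2  3
  h  1  1  2  3
  w  2  2  1  2
  o  3  2  2  1
The bottom-right entry gives D[3][3] = 1, so no sequence of fewer than 1 edit works. Backtracking through the table gives one optimal edit sequence (1 edit):
  hwo → owo (sub h→o @1)
Edit distance = 1.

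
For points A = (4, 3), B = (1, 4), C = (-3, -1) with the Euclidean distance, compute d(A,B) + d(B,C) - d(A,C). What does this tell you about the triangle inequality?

d(A,B) = √(3² + 1²) = √10 ≈ 3.1623, d(B,C) = √(4² + 5²) = √41 ≈ 6.4031, d(A,C) = √(7² + 4²) = √65 ≈ 8.0623.
d(A,B) + d(B,C) - d(A,C) = 3.1623 + 6.4031 - 8.0623 = 9.5654 - 8.0623 = 1.5031 (to 4 decimal places). This is ≥ 0, so the triangle inequality holds for these points.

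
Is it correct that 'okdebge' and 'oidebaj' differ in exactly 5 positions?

Differing positions: 2, 6, 7. Hamming distance = 3, so the claim that d_H = 5 is false.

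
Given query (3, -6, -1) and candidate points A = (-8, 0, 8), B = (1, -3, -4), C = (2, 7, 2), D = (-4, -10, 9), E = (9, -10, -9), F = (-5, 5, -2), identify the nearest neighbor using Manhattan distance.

Distances: d(A) = 26, d(B) = 8, d(C) = 17, d(D) = 21, d(E) = 18, d(F) = 20. Nearest: B = (1, -3, -4) with distance 8.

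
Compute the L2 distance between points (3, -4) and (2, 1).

(Σ|x_i - y_i|^2)^(1/2) = (|3 - 2|^2 + |-4 - 1|^2)^(1/2)
= (1^2 + 5^2)^(1/2) = (1 + 25)^(1/2) = (26)^(1/2) ≈ 5.099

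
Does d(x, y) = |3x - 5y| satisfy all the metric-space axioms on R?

No. d fails symmetry: d(4, 3) = |3·4 - 5·3| = |-3| = 3, but d(3, 4) = |3·3 - 5·4| = |-11| = 11. Since 3 ≠ 11, d(x,y) ≠ d(y,x) in general.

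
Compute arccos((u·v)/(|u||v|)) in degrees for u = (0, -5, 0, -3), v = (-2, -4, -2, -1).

With u = (0, -5, 0, -3), v = (-2, -4, -2, -1):
u·v = 0·(-2) + (-5)·(-4) + 0·(-2) + (-3)·(-1) = 0 + 20 + 0 + 3 = 23.
|u| = √(0² + (-5)² + 0² + (-3)²) = √34, |v| = √((-2)² + (-4)² + (-2)² + (-1)²) = √25, so |u||v| = √(34·25) = √850.
cos θ = (u·v)/(|u||v|) = 23/√850 ≈ 0.788893
θ = arccos(0.788893) ≈ 37.92°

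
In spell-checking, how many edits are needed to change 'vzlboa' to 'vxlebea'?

Let D[i][j] be the edit distance between the first i characters of 'vzlboa' and the first j characters of 'vxlebea', with D[i][0] = i, D[0][j] = j, and D[i][j] = D[i-1][j-1] if the characters match, else 1 + min(D[i-1][j], D[i][j-1], D[i-1][j-1]). Filling the table (rows: prefixes of 'vzlboa', columns: prefixes of 'vxlebea'):
     ε  v  x  l  e  b  e  a
  ε  0  1  2  3  4  5  6  7
  v  1  0  1  2  3  4  5  6
  z  2  1  1  2  3  4  5  6
  l  3  2  2  1  2  3  4  5
  b  4  3  3  2  2  2  3  4
  o  5  4  4  3  3  3  3  4
  a  6  5  5  4  4  4  4  3
The bottom-right entry gives D[6][7] = 3, so no sequence of fewer than 3 edits works. Backtracking through the table gives one optimal edit sequence (3 edits):
  vzlboa → vxlboa (sub z→x @2)
  vxlboa → vxleboa (ins e @4)
  vxleboa → vxlebea (sub o→e @6)
Edit distance = 3.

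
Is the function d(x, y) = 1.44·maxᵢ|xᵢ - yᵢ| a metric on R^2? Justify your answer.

Yes. The L∞ (Chebyshev) norm induces a metric on R^2, and multiplying a metric by a positive constant 1.44 > 0 preserves all four axioms: non-negativity (1.44·||x-y|| ≥ 0), identity (1.44·||x-y|| = 0 ⟺ ||x-y|| = 0 ⟺ x = y), symmetry (||x-y|| = ||y-x||), and the triangle inequality (1.44·||x-z|| ≤ 1.44·||x-y|| + 1.44·||y-z||). So d is a metric.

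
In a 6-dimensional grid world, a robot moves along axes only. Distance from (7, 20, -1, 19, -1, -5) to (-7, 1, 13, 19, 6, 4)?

Σ|x_i - y_i| = |7 - (-7)| + |20 - 1| + |-1 - 13| + |19 - 19| + |-1 - 6| + |-5 - 4| = 14 + 19 + 14 + 0 + 7 + 9 = 63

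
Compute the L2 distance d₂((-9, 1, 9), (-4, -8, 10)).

√(Σ(x_i - y_i)²) = √((-9 - (-4))² + (1 - (-8))² + (9 - 10)²)
= √((-5)² + 9² + (-1)²) = √(25 + 81 + 1) = √107 ≈ 10.3441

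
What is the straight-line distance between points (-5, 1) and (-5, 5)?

√(Σ(x_i - y_i)²) = √((-5 - (-5))² + (1 - 5)²)
= √(0² + (-4)²) = √(0 + 16) = √16 = 4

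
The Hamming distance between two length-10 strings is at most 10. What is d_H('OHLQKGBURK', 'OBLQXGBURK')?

Differing positions: 2, 5. Hamming distance = 2. The maximum possible Hamming distance for length-10 strings is 10, so d_H/10 = 2/10 = 0.2.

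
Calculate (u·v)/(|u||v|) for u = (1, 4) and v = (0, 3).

With u = (1, 4), v = (0, 3):
u·v = 1·0 + 4·3 = 0 + 12 = 12.
|u| = √(1² + 4²) = √17, |v| = √(0² + 3²) = √9, so |u||v| = √(17·9) = √153.
cos θ = (u·v)/(|u||v|) = 12/√153 ≈ 0.9701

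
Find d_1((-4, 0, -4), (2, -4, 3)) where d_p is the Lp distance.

Σ|x_i - y_i| = |-4 - 2| + |0 - (-4)| + |-4 - 3| = 6 + 4 + 7 = 17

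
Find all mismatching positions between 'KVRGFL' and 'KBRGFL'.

Differing positions: 2. Hamming distance = 1.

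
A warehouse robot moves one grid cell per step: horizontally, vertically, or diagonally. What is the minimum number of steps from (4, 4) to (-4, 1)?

max(|x_i - y_i|) = max(|4 - (-4)|, |4 - 1|) = max(8, 3) = 8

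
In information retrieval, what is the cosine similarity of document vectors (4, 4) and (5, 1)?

With u = (4, 4), v = (5, 1):
u·v = 4·5 + 4·1 = 20 + 4 = 24.
|u| = √(4² + 4²) = √32, |v| = √(5² + 1²) = √26, so |u||v| = √(32·26) = √832.
cos θ = (u·v)/(|u||v|) = 24/√832 ≈ 0.8321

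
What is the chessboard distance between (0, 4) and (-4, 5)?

max(|x_i - y_i|) = max(|0 - (-4)|, |4 - 5|) = max(4, 1) = 4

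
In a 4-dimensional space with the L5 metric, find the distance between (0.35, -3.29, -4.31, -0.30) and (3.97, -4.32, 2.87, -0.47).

(Σ|x_i - y_i|^5)^(1/5) = (|0.35 - 3.97|^5 + |-3.29 - (-4.32)|^5 + |-4.31 - 2.87|^5 + |-0.3 - (-0.47)|^5)^(1/5)
= (3.62^5 + 1.03^5 + 7.18^5 + 0.17^5)^(1/5) ≈ (621.6456 + 1.1593 + 19081.9266 + 0.0001)^(1/5) = (19704.7316)^(1/5) ≈ 7.2263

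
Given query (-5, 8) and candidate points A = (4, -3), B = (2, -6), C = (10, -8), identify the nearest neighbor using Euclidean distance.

Distances: d(A) ≈ 14.2127, d(B) ≈ 15.6525, d(C) ≈ 21.9317. Nearest: A = (4, -3) with distance 14.2127.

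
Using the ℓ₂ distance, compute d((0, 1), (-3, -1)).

(Σ|x_i - y_i|^2)^(1/2) = (|0 - (-3)|^2 + |1 - (-1)|^2)^(1/2)
= (3^2 + 2^2)^(1/2) = (9 + 4)^(1/2) = (13)^(1/2) ≈ 3.6056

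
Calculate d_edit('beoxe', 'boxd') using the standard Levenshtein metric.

Let D[i][j] be the edit distance between the first i characters of 'beoxe' and the first j characters of 'boxd', with D[i][0] = i, D[0][j] = j, and D[i][j] = D[i-1][j-1] if the characters match, else 1 + min(D[i-1][j], D[i][j-1], D[i-1][j-1]). Filling the table (rows: prefixes of 'beoxe', columns: prefixes of 'boxd'):
     ε  b  o  x  d
  ε  0  1  2  3  4
  b  1  0  1  2  3
  e  2  1  1  2  3
  o  3  2  1  2  3
  x  4  3  2  1  2
  e  5  4  3  2  2
The bottom-right entry gives D[5][4] = 2, so no sequence of fewer than 2 edits works. Backtracking through the table gives one optimal edit sequence (2 edits):
  beoxe → boxe (del e @2)
  boxe → boxd (sub e→d @4)
Edit distance = 2.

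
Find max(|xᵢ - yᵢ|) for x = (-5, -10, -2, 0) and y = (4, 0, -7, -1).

max(|x_i - y_i|) = max(|-5 - 4|, |-10 - 0|, |-2 - (-7)|, |0 - (-1)|) = max(9, 10, 5, 1) = 10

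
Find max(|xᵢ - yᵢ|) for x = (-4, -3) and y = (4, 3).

max(|x_i - y_i|) = max(|-4 - 4|, |-3 - 3|) = max(8, 6) = 8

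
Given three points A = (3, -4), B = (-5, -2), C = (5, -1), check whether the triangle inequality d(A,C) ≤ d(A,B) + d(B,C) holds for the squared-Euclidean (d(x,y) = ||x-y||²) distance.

d(A,B) = 8² + 2² = 68, d(B,C) = 10² + 1² = 101, d(A,C) = 2² + 3² = 13.
d(A,C) = 13 ≤ 68 + 101 = 169. Triangle inequality is satisfied.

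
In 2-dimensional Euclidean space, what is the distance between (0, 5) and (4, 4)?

√(Σ(x_i - y_i)²) = √((0 - 4)² + (5 - 4)²)
= √((-4)² + 1²) = √(16 + 1) = √17 ≈ 4.1231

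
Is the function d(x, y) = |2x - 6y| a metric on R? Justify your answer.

No. d fails symmetry: d(9, 3) = |2·9 - 6·3| = |0| = 0, but d(3, 9) = |2·3 - 6·9| = |-48| = 48. Since 0 ≠ 48, d(x,y) ≠ d(y,x) in general.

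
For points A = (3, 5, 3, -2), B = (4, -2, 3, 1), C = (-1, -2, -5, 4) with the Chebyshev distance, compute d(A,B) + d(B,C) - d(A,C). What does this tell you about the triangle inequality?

d(A,B) = max(1, 7, 0, 3) = 7, d(B,C) = max(5, 0, 8, 3) = 8, d(A,C) = max(4, 7, 8, 6) = 8.
d(A,B) + d(B,C) - d(A,C) = 7 + 8 - 8 = 15 - 8 = 7. This is ≥ 0, so the triangle inequality holds for these points.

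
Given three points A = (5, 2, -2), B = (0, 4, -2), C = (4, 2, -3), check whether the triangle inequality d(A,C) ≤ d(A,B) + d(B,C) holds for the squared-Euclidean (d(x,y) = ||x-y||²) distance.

d(A,B) = 5² + 2² + 0² = 29, d(B,C) = 4² + 2² + 1² = 21, d(A,C) = 1² + 0² + 1² = 2.
d(A,C) = 2 ≤ 29 + 21 = 50. Triangle inequality is satisfied.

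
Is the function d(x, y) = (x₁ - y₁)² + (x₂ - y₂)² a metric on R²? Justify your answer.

No. The squared Euclidean distance fails the triangle inequality. Counterexample: x = (0, 0), y = (1, 2), z = (2, 4). d(x,z) = 2² + 4² = 20, but d(x,y) + d(y,z) = (1² + 2²) + (1² + 2²) = 5 + 5 = 10. Since 20 > 10, the triangle inequality is violated. (Note: √d, the ordinary Euclidean distance, IS a metric.)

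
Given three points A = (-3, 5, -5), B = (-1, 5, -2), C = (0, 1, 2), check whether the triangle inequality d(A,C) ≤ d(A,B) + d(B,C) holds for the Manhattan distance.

d(A,B) = 2 + 0 + 3 = 5, d(B,C) = 1 + 4 + 4 = 9, d(A,C) = 3 + 4 + 7 = 14.
d(A,C) = 14 ≤ 5 + 9 = 14. Triangle inequality is satisfied.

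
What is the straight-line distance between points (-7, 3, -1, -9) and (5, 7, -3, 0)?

√(Σ(x_i - y_i)²) = √((-7 - 5)² + (3 - 7)² + (-1 - (-3))² + (-9 - 0)²)
= √((-12)² + (-4)² + 2² + (-9)²) = √(144 + 16 + 4 + 81) = √245 ≈ 15.6525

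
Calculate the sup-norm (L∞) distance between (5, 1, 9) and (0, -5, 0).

max(|x_i - y_i|) = max(|5 - 0|, |1 - (-5)|, |9 - 0|) = max(5, 6, 9) = 9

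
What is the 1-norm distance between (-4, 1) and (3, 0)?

Σ|x_i - y_i| = |-4 - 3| + |1 - 0| = 7 + 1 = 8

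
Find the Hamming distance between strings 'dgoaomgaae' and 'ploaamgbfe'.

Differing positions: 1, 2, 5, 8, 9. Hamming distance = 5.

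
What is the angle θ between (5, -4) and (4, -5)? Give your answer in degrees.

With u = (5, -4), v = (4, -5):
u·v = 5·4 + (-4)·(-5) = 20 + 20 = 40.
|u| = √(5² + (-4)²) = √41, |v| = √(4² + (-5)²) = √41, so |u||v| = √(41·41) = √1681 = 41.
cos θ = (u·v)/(|u||v|) = 40/41 ≈ 0.97561
θ = arccos(0.97561) ≈ 12.68°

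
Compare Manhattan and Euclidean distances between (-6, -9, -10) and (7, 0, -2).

L1 = |-6 - 7| + |-9 - 0| + |-10 - (-2)| = 13 + 9 + 8 = 30
L2 = √(13² + 9² + 8²) = √314 ≈ 17.72
L1 ≥ L2 always (equality iff movement is along one axis); L1 > L2 here.
Ratio L1/L2 = 30/√314 ≈ 1.693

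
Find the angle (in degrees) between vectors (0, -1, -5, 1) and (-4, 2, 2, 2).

With u = (0, -1, -5, 1), v = (-4, 2, 2, 2):
u·v = 0·(-4) + (-1)·2 + (-5)·2 + 1·2 = 0 + (-2) + (-10) + 2 = -10.
|u| = √(0² + (-1)² + (-5)² + 1²) = √27, |v| = √((-4)² + 2² + 2² + 2²) = √28, so |u||v| = √(27·28) = √756.
cos θ = (u·v)/(|u||v|) = -10/√756 ≈ -0.363696
θ = arccos(-0.363696) ≈ 111.33°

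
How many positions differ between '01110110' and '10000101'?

Differing positions: 1, 2, 3, 4, 7, 8. Hamming distance = 6.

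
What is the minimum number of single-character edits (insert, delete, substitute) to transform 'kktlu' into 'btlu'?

Let D[i][j] be the edit distance between the first i characters of 'kktlu' and the first j characters of 'btlu', with D[i][0] = i, D[0][j] = j, and D[i][j] = D[i-1][j-1] if the characters match, else 1 + min(D[i-1][j], D[i][j-1], D[i-1][j-1]). Filling the table (rows: prefixes of 'kktlu', columns: prefixes of 'btlu'):
     ε  b  t  l  u
  ε  0  1  2  3  4
  k  1  1  2  3  4
  k  2  2  2  3  4
  t  3  3  2  3  4
  l  4  4  3  2  3
  u  5  5  4  3  2
The bottom-right entry gives D[5][4] = 2, so no sequence of fewer than 2 edits works. Backtracking through the table gives one optimal edit sequence (2 edits):
  kktlu → ktlu (del k @1)
  ktlu → btlu (sub k→b @1)
Edit distance = 2.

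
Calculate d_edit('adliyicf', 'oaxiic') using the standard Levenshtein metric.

Let D[i][j] be the edit distance between the first i characters of 'adliyicf' and the first j characters of 'oaxiic', with D[i][0] = i, D[0][j] = j, and D[i][j] = D[i-1][j-1] if the characters match, else 1 + min(D[i-1][j], D[i][j-1], D[i-1][j-1]). Filling the table (rows: prefixes of 'adliyicf', columns: prefixes of 'oaxiic'):
     ε  o  a  x  i  i  c
  ε  0  1  2  3  4  5  6
  a  1  1  1  2  3  4  5
  d  2  2  2  2  3  4  5
  l  3  3  3  3  3  4  5
  i  4  4  4  4  3  3  4
  y  5  5  5  5  4  4  4
  i  6  6  6  6  5  4  5
  c  7  7  7  7  6  5  4
  f  8  8  8  8  7  6  5
The bottom-right entry gives D[8][6] = 5, so no sequence of fewer than 5 edits works. Backtracking through the table gives one optimal edit sequence (5 edits):
  adliyicf → odliyicf (sub a→o @1)
  odliyicf → oaliyicf (sub d→a @2)
  oaliyicf → oaxiyicf (sub l→x @3)
  oaxiyicf → oaxiicf (del y @5)
  oaxiicf → oaxiic (del f @7)
Edit distance = 5.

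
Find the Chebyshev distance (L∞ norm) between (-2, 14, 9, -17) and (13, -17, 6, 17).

max(|x_i - y_i|) = max(|-2 - 13|, |14 - (-17)|, |9 - 6|, |-17 - 17|) = max(15, 31, 3, 34) = 34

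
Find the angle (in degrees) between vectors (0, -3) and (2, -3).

With u = (0, -3), v = (2, -3):
u·v = 0·2 + (-3)·(-3) = 0 + 9 = 9.
|u| = √(0² + (-3)²) = √9, |v| = √(2² + (-3)²) = √13, so |u||v| = √(9·13) = √117.
cos θ = (u·v)/(|u||v|) = 9/√117 ≈ 0.83205
θ = arccos(0.83205) ≈ 33.69°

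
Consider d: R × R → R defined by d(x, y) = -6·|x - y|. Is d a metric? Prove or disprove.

No. With c = -6 < 0, d fails non-negativity: d(3, 5) = -6·|3 - 5| = -6·2 = -12 < 0.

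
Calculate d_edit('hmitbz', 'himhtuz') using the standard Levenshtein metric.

Let D[i][j] be the edit distance between the first i characters of 'hmitbz' and the first j characters of 'himhtuz', with D[i][0] = i, D[0][j] = j, and D[i][j] = D[i-1][j-1] if the characters match, else 1 + min(D[i-1][j], D[i][j-1], D[i-1][j-1]). Filling the table (rows: prefixes of 'hmitbz', columns: prefixes of 'himhtuz'):
     ε  h  i  m  h  t  u  z
  ε  0  1  2  3  4  5  6  7
  h  1  0  1  2  3  4  5  6
  m  2  1  1  1  2  3  4  5
  i  3  2  1  2  2  3  4  5
  t  4  3  2  2  3  2  3  4
  b  5  4  3  3  3  3  3  4
  z  6  5  4  4  4  4  4  3
The bottom-right entry gives D[6][7] = 3, so no sequence of fewer than 3 edits works. Backtracking through the table gives one optimal edit sequence (3 edits):
  hmitbz → himitbz (ins i @2)
  himitbz → himhtbz (sub i→h @4)
  himhtbz → himhtuz (sub b→u @6)
Edit distance = 3.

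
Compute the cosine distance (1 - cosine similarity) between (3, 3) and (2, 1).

With u = (3, 3), v = (2, 1):
u·v = 3·2 + 3·1 = 6 + 3 = 9.
|u| = √(3² + 3²) = √18, |v| = √(2² + 1²) = √5, so |u||v| = √(18·5) = √90.
cos θ = (u·v)/(|u||v|) = 9/√90 ≈ 0.9487
Cosine distance = 1 - cos θ ≈ 1 - 0.9487 = 0.0513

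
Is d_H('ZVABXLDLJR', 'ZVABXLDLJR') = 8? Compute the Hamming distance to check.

Differing positions: none. Hamming distance = 0, so the claim that d_H = 8 is false.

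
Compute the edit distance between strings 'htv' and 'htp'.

Let D[i][j] be the edit distance between the first i characters of 'htv' and the first j characters of 'htp', with D[i][0] = i, D[0][j] = j, and D[i][j] = D[i-1][j-1] if the characters match, else 1 + min(D[i-1][j], D[i][j-1], D[i-1][j-1]). Filling the table (rows: prefixes of 'htv', columns: prefixes of 'htp'):
     ε  h  t  p
  ε  0  1  2  3
  h  1  0  1  2
  t  2  1  0  1
  v  3  2  1  1
The bottom-right entry gives D[3][3] = 1, so no sequence of fewer than 1 edit works. Backtracking through the table gives one optimal edit sequence (1 edit):
  htv → htp (sub v→p @3)
Edit distance = 1.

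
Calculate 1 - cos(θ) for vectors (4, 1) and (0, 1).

With u = (4, 1), v = (0, 1):
u·v = 4·0 + 1·1 = 0 + 1 = 1.
|u| = √(4² + 1²) = √17, |v| = √(0² + 1²) = √1, so |u||v| = √(17·1) = √17.
cos θ = (u·v)/(|u||v|) = 1/√17 ≈ 0.2425
Cosine distance = 1 - cos θ ≈ 1 - 0.2425 = 0.7575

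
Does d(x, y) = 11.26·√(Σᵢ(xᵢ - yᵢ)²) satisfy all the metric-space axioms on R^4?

Yes. The L2 (Euclidean) norm induces a metric on R^4, and multiplying a metric by a positive constant 11.26 > 0 preserves all four axioms: non-negativity (11.26·||x-y|| ≥ 0), identity (11.26·||x-y|| = 0 ⟺ ||x-y|| = 0 ⟺ x = y), symmetry (||x-y|| = ||y-x||), and the triangle inequality (11.26·||x-z|| ≤ 11.26·||x-y|| + 11.26·||y-z||). So d is a metric.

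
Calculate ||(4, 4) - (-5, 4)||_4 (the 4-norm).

(Σ|x_i - y_i|^4)^(1/4) = (|4 - (-5)|^4 + |4 - 4|^4)^(1/4)
= (9^4 + 0^4)^(1/4) = (6561 + 0)^(1/4) = (6561)^(1/4) = 9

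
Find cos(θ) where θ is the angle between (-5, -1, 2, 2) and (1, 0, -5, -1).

With u = (-5, -1, 2, 2), v = (1, 0, -5, -1):
u·v = (-5)·1 + (-1)·0 + 2·(-5) + 2·(-1) = (-5) + 0 + (-10) + (-2) = -17.
|u| = √((-5)² + (-1)² + 2² + 2²) = √34, |v| = √(1² + 0² + (-5)² + (-1)²) = √27, so |u||v| = √(34·27) = √918.
cos θ = (u·v)/(|u||v|) = -17/√918 ≈ -0.5611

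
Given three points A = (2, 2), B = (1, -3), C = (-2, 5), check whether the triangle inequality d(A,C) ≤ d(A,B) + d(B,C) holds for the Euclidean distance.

d(A,B) = √(1² + 5²) = √26 ≈ 5.099, d(B,C) = √(3² + 8²) = √73 ≈ 8.544, d(A,C) = √(4² + 3²) = √25 = 5.
d(A,C) = 5 ≤ 5.099 + 8.544 = 13.643. Triangle inequality is satisfied.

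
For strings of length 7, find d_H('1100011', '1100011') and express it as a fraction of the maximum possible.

Differing positions: none. Hamming distance = 0. The maximum possible Hamming distance for length-7 strings is 7, so d_H/7 = 0/7 = 0.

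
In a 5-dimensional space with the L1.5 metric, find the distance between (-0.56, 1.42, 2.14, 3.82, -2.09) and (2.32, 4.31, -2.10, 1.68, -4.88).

(Σ|x_i - y_i|^1.5)^(1/1.5) = (|-0.56 - 2.32|^1.5 + |1.42 - 4.31|^1.5 + |2.14 - (-2.1)|^1.5 + |3.82 - 1.68|^1.5 + |-2.09 - (-4.88)|^1.5)^(1/1.5)
= (2.88^1.5 + 2.89^1.5 + 4.24^1.5 + 2.14^1.5 + 2.79^1.5)^(1/1.5) ≈ (4.8875 + 4.913 + 8.7307 + 3.1306 + 4.6602)^(1/1.5) = (26.322)^(1/1.5) ≈ 8.8487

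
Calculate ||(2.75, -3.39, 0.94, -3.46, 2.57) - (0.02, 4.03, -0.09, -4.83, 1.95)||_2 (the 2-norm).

(Σ|x_i - y_i|^2)^(1/2) = (|2.75 - 0.02|^2 + |-3.39 - 4.03|^2 + |0.94 - (-0.09)|^2 + |-3.46 - (-4.83)|^2 + |2.57 - 1.95|^2)^(1/2)
= (2.73^2 + 7.42^2 + 1.03^2 + 1.37^2 + 0.62^2)^(1/2) = (7.4529 + 55.0564 + 1.0609 + 1.8769 + 0.3844)^(1/2) = (65.8315)^(1/2) ≈ 8.1137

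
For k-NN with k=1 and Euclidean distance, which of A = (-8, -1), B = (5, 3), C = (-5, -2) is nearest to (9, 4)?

Distances: d(A) ≈ 17.72, d(B) ≈ 4.1231, d(C) ≈ 15.2315. Nearest: B = (5, 3) with distance 4.1231.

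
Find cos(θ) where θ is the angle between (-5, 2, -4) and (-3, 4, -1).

With u = (-5, 2, -4), v = (-3, 4, -1):
u·v = (-5)·(-3) + 2·4 + (-4)·(-1) = 15 + 8 + 4 = 27.
|u| = √((-5)² + 2² + (-4)²) = √45, |v| = √((-3)² + 4² + (-1)²) = √26, so |u||v| = √(45·26) = √1170.
cos θ = (u·v)/(|u||v|) = 27/√1170 ≈ 0.7894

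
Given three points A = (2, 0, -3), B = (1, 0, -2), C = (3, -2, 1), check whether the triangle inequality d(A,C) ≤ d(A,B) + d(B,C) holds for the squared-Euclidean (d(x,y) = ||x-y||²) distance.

d(A,B) = 1² + 0² + 1² = 2, d(B,C) = 2² + 2² + 3² = 17, d(A,C) = 1² + 2² + 4² = 21.
d(A,C) = 21 > 2 + 17 = 19. Triangle inequality is VIOLATED. (Squared-Euclidean is not a metric — this is a counterexample.)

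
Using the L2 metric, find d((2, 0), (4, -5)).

√(Σ(x_i - y_i)²) = √((2 - 4)² + (0 - (-5))²)
= √((-2)² + 5²) = √(4 + 25) = √29 ≈ 5.3852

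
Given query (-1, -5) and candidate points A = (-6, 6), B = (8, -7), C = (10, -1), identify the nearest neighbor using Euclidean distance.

Distances: d(A) ≈ 12.083, d(B) ≈ 9.2195, d(C) ≈ 11.7047. Nearest: B = (8, -7) with distance 9.2195.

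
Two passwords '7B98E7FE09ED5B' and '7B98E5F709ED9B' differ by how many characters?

Differing positions: 6, 8, 13. Hamming distance = 3.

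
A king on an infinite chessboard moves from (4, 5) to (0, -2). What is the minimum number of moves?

max(|x_i - y_i|) = max(|4 - 0|, |5 - (-2)|) = max(4, 7) = 7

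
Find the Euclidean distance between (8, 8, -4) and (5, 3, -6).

√(Σ(x_i - y_i)²) = √((8 - 5)² + (8 - 3)² + (-4 - (-6))²)
= √(3² + 5² + 2²) = √(9 + 25 + 4) = √38 ≈ 6.1644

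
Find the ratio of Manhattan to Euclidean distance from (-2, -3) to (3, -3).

L1 = |-2 - 3| + |-3 - (-3)| = 5 + 0 = 5
L2 = √(5² + 0²) = √25 = 5
L1 ≥ L2 always (equality iff movement is along one axis); L1 = L2 here (movement is along a single axis).
Ratio L1/L2 = 5/5 = 1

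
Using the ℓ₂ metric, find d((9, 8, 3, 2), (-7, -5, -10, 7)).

√(Σ(x_i - y_i)²) = √((9 - (-7))² + (8 - (-5))² + (3 - (-10))² + (2 - 7)²)
= √(16² + 13² + 13² + (-5)²) = √(256 + 169 + 169 + 25) = √619 ≈ 24.8797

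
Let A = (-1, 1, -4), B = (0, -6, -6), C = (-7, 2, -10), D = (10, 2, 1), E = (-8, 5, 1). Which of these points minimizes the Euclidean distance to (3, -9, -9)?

Distances: d(A) ≈ 11.8743, d(B) ≈ 5.1962, d(C) ≈ 14.8997, d(D) ≈ 16.4317, d(E) ≈ 20.4206. Nearest: B = (0, -6, -6) with distance 5.1962.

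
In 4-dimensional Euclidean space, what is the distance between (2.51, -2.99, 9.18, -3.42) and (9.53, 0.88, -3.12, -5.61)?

√(Σ(x_i - y_i)²) = √((2.51 - 9.53)² + (-2.99 - 0.88)² + (9.18 - (-3.12))² + (-3.42 - (-5.61))²)
= √((-7.02)² + (-3.87)² + 12.3² + 2.19²) = √(49.2804 + 14.9769 + 151.29 + 4.7961) = √220.3434 ≈ 14.844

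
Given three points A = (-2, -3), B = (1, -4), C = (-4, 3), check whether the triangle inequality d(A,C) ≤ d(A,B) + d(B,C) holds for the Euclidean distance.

d(A,B) = √(3² + 1²) = √10 ≈ 3.1623, d(B,C) = √(5² + 7²) = √74 ≈ 8.6023, d(A,C) = √(2² + 6²) = √40 ≈ 6.3246.
d(A,C) ≈ 6.3246 ≤ 3.1623 + 8.6023 = 11.7646. Triangle inequality is satisfied.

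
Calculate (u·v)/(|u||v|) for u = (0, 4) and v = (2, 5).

With u = (0, 4), v = (2, 5):
u·v = 0·2 + 4·5 = 0 + 20 = 20.
|u| = √(0² + 4²) = √16, |v| = √(2² + 5²) = √29, so |u||v| = √(16·29) = √464.
cos θ = (u·v)/(|u||v|) = 20/√464 ≈ 0.9285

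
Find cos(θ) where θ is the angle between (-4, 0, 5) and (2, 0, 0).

With u = (-4, 0, 5), v = (2, 0, 0):
u·v = (-4)·2 + 0·0 + 5·0 = (-8) + 0 + 0 = -8.
|u| = √((-4)² + 0² + 5²) = √41, |v| = √(2² + 0² + 0²) = √4, so |u||v| = √(41·4) = √164.
cos θ = (u·v)/(|u||v|) = -8/√164 ≈ -0.6247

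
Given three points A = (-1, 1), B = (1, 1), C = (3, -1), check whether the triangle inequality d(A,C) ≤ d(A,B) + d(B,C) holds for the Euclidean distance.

d(A,B) = √(2² + 0²) = √4 = 2, d(B,C) = √(2² + 2²) = √8 ≈ 2.8284, d(A,C) = √(4² + 2²) = √20 ≈ 4.4721.
d(A,C) ≈ 4.4721 ≤ 2 + 2.8284 = 4.8284. Triangle inequality is satisfied.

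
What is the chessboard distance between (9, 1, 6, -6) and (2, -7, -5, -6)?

max(|x_i - y_i|) = max(|9 - 2|, |1 - (-7)|, |6 - (-5)|, |-6 - (-6)|) = max(7, 8, 11, 0) = 11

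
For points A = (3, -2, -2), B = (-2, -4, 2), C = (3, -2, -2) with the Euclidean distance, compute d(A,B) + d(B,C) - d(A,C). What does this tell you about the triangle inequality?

d(A,B) = √(5² + 2² + 4²) = √45 ≈ 6.7082, d(B,C) = √(5² + 2² + 4²) = √45 ≈ 6.7082, d(A,C) = √(0² + 0² + 0²) = √0 = 0.
d(A,B) + d(B,C) - d(A,C) = 6.7082 + 6.7082 - 0 = 13.4164 - 0 = 13.4164 (to 4 decimal places). This is ≥ 0, so the triangle inequality holds for these points.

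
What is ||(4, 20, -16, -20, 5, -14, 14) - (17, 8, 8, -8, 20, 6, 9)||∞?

max(|x_i - y_i|) = max(|4 - 17|, |20 - 8|, |-16 - 8|, |-20 - (-8)|, |5 - 20|, |-14 - 6|, |14 - 9|) = max(13, 12, 24, 12, 15, 20, 5) = 24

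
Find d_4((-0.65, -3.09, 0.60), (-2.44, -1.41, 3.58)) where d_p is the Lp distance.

(Σ|x_i - y_i|^4)^(1/4) = (|-0.65 - (-2.44)|^4 + |-3.09 - (-1.41)|^4 + |0.6 - 3.58|^4)^(1/4)
= (1.79^4 + 1.68^4 + 2.98^4)^(1/4) ≈ (10.2663 + 7.9659 + 78.8615)^(1/4) = (97.0937)^(1/4) ≈ 3.139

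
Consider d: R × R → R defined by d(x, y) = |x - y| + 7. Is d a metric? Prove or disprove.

No. d fails identity of indiscernibles (specifically d(x,x) = 0): d(4, 4) = |4 - 4| + 7 = 0 + 7 = 7 ≠ 0.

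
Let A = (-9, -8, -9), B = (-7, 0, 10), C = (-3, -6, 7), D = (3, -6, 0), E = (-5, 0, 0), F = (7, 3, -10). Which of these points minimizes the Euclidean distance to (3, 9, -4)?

Distances: d(A) ≈ 21.4009, d(B) ≈ 19.4165, d(C) ≈ 19.5448, d(D) ≈ 15.5242, d(E) ≈ 12.6886, d(F) ≈ 9.3808. Nearest: F = (7, 3, -10) with distance 9.3808.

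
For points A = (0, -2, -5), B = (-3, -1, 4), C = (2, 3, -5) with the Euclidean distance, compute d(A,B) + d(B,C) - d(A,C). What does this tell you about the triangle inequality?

d(A,B) = √(3² + 1² + 9²) = √91 ≈ 9.5394, d(B,C) = √(5² + 4² + 9²) = √122 ≈ 11.0454, d(A,C) = √(2² + 5² + 0²) = √29 ≈ 5.3852.
d(A,B) + d(B,C) - d(A,C) = 9.5394 + 11.0454 - 5.3852 = 20.5848 - 5.3852 = 15.1996 (to 4 decimal places). This is ≥ 0, so the triangle inequality holds for these points.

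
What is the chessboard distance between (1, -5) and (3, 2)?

max(|x_i - y_i|) = max(|1 - 3|, |-5 - 2|) = max(2, 7) = 7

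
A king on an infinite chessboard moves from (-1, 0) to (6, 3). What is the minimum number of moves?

max(|x_i - y_i|) = max(|-1 - 6|, |0 - 3|) = max(7, 3) = 7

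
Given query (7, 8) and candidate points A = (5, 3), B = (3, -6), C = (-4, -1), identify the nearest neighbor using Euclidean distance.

Distances: d(A) ≈ 5.3852, d(B) ≈ 14.5602, d(C) ≈ 14.2127. Nearest: A = (5, 3) with distance 5.3852.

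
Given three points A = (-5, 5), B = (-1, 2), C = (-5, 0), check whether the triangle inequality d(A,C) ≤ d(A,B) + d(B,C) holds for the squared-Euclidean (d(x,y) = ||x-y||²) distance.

d(A,B) = 4² + 3² = 25, d(B,C) = 4² + 2² = 20, d(A,C) = 0² + 5² = 25.
d(A,C) = 25 ≤ 25 + 20 = 45. Triangle inequality is satisfied.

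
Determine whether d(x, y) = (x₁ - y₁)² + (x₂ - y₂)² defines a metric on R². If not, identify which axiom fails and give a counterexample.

No. The squared Euclidean distance fails the triangle inequality. Counterexample: x = (0, 0), y = (3, 2), z = (6, 4). d(x,z) = 6² + 4² = 52, but d(x,y) + d(y,z) = (3² + 2²) + (3² + 2²) = 13 + 13 = 26. Since 52 > 26, the triangle inequality is violated. (Note: √d, the ordinary Euclidean distance, IS a metric.)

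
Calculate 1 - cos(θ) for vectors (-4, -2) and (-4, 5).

With u = (-4, -2), v = (-4, 5):
u·v = (-4)·(-4) + (-2)·5 = 16 + (-10) = 6.
|u| = √((-4)² + (-2)²) = √20, |v| = √((-4)² + 5²) = √41, so |u||v| = √(20·41) = √820.
cos θ = (u·v)/(|u||v|) = 6/√820 ≈ 0.2095
Cosine distance = 1 - cos θ ≈ 1 - 0.2095 = 0.7905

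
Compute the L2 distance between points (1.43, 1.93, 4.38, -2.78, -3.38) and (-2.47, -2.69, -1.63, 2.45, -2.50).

(Σ|x_i - y_i|^2)^(1/2) = (|1.43 - (-2.47)|^2 + |1.93 - (-2.69)|^2 + |4.38 - (-1.63)|^2 + |-2.78 - 2.45|^2 + |-3.38 - (-2.5)|^2)^(1/2)
= (3.9^2 + 4.62^2 + 6.01^2 + 5.23^2 + 0.88^2)^(1/2) = (15.21 + 21.3444 + 36.1201 + 27.3529 + 0.7744)^(1/2) = (100.8018)^(1/2) ≈ 10.04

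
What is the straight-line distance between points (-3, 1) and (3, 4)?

√(Σ(x_i - y_i)²) = √((-3 - 3)² + (1 - 4)²)
= √((-6)² + (-3)²) = √(36 + 9) = √45 ≈ 6.7082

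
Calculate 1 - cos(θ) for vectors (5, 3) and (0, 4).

With u = (5, 3), v = (0, 4):
u·v = 5·0 + 3·4 = 0 + 12 = 12.
|u| = √(5² + 3²) = √34, |v| = √(0² + 4²) = √16, so |u||v| = √(34·16) = √544.
cos θ = (u·v)/(|u||v|) = 12/√544 ≈ 0.5145
Cosine distance = 1 - cos θ ≈ 1 - 0.5145 = 0.4855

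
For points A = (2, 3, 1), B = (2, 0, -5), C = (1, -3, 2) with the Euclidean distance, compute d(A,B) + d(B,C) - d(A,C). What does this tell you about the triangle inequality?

d(A,B) = √(0² + 3² + 6²) = √45 ≈ 6.7082, d(B,C) = √(1² + 3² + 7²) = √59 ≈ 7.6811, d(A,C) = √(1² + 6² + 1²) = √38 ≈ 6.1644.
d(A,B) + d(B,C) - d(A,C) = 6.7082 + 7.6811 - 6.1644 = 14.3893 - 6.1644 = 8.2249 (to 4 decimal places). This is ≥ 0, so the triangle inequality holds for these points.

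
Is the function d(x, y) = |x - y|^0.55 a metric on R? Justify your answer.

Yes. With 0 < p = 0.55 ≤ 1, d(x,y) = |x-y|^0.55 is a metric on R. Non-negativity and symmetry are immediate; |x-y|^0.55 = 0 ⟺ |x-y| = 0 ⟺ x = y. For the triangle inequality, the function t ↦ t^0.55 is subadditive on [0,∞) when p ≤ 1, so |x-z|^0.55 ≤ (|x-y| + |y-z|)^0.55 ≤ |x-y|^0.55 + |y-z|^0.55.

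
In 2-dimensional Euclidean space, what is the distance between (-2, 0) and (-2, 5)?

√(Σ(x_i - y_i)²) = √((-2 - (-2))² + (0 - 5)²)
= √(0² + (-5)²) = √(0 + 25) = √25 = 5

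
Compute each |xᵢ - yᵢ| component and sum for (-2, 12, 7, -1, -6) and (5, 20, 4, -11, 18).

Σ|x_i - y_i| = |-2 - 5| + |12 - 20| + |7 - 4| + |-1 - (-11)| + |-6 - 18| = 7 + 8 + 3 + 10 + 24 = 52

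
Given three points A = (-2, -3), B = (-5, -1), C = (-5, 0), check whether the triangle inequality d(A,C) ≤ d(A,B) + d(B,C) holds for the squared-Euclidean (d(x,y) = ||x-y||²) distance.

d(A,B) = 3² + 2² = 13, d(B,C) = 0² + 1² = 1, d(A,C) = 3² + 3² = 18.
d(A,C) = 18 > 13 + 1 = 14. Triangle inequality is VIOLATED. (Squared-Euclidean is not a metric — this is a counterexample.)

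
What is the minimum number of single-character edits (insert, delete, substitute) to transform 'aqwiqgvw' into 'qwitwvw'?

Let D[i][j] be the edit distance between the first i characters of 'aqwiqgvw' and the first j characters of 'qwitwvw', with D[i][0] = i, D[0][j] = j, and D[i][j] = D[i-1][j-1] if the characters match, else 1 + min(D[i-1][j], D[i][j-1], D[i-1][j-1]). Filling the table (rows: prefixes of 'aqwiqgvw', columns: prefixes of 'qwitwvw'):
     ε  q  w  i  t  w  v  w
  ε  0  1  2  3  4  5  6  7
  a  1  1  2  3  4  5  6  7
  q  2  1  2  3  4  5  6  7
  w  3  2  1  2  3  4  5  6
  i  4  3  2  1  2  3  4  5
  q  5  4  3  2  2  3  4  5
  g  6  5  4  3  3  3  4  5
  v  7  6  5  4  4  4  3  4
  w  8  7  6  5  5  4  4  3
The bottom-right entry gives D[8][7] = 3, so no sequence of fewer than 3 edits works. Backtracking through the table gives one optimal edit sequence (3 edits):
  aqwiqgvw → qwiqgvw (del a @1)
  qwiqgvw → qwitgvw (sub q→t @4)
  qwitgvw → qwitwvw (sub g→w @5)
Edit distance = 3.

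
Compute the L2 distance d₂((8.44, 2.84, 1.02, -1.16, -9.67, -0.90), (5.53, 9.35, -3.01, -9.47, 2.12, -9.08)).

√(Σ(x_i - y_i)²) = √((8.44 - 5.53)² + (2.84 - 9.35)² + (1.02 - (-3.01))² + (-1.16 - (-9.47))² + (-9.67 - 2.12)² + (-0.9 - (-9.08))²)
= √(2.91² + (-6.51)² + 4.03² + 8.31² + (-11.79)² + 8.18²) = √(8.4681 + 42.3801 + 16.2409 + 69.0561 + 139.0041 + 66.9124) = √342.0617 ≈ 18.4949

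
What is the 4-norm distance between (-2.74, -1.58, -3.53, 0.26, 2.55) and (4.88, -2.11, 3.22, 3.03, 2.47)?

(Σ|x_i - y_i|^4)^(1/4) = (|-2.74 - 4.88|^4 + |-1.58 - (-2.11)|^4 + |-3.53 - 3.22|^4 + |0.26 - 3.03|^4 + |2.55 - 2.47|^4)^(1/4)
= (7.62^4 + 0.53^4 + 6.75^4 + 2.77^4 + 0.08^4)^(1/4) ≈ (3371.4745 + 0.0789 + 2075.9414 + 58.8734 + 0)^(1/4) = (5506.3682)^(1/4) ≈ 8.6142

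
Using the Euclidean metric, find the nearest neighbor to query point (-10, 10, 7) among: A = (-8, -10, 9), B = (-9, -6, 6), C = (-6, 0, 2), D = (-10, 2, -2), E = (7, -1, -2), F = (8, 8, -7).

Distances: d(A) ≈ 20.199, d(B) ≈ 16.0624, d(C) ≈ 11.8743, d(D) ≈ 12.0416, d(E) ≈ 22.1585, d(F) ≈ 22.891. Nearest: C = (-6, 0, 2) with distance 11.8743.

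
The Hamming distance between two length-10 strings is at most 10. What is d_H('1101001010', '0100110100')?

Differing positions: 1, 4, 5, 6, 7, 8, 9. Hamming distance = 7. The maximum possible Hamming distance for length-10 strings is 10, so d_H/10 = 7/10 = 0.7.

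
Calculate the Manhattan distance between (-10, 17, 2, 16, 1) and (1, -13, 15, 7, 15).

Σ|x_i - y_i| = |-10 - 1| + |17 - (-13)| + |2 - 15| + |16 - 7| + |1 - 15| = 11 + 30 + 13 + 9 + 14 = 77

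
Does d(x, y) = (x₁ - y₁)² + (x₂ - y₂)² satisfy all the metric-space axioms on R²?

No. The squared Euclidean distance fails the triangle inequality. Counterexample: x = (0, 0), y = (1, 4), z = (2, 8). d(x,z) = 2² + 8² = 68, but d(x,y) + d(y,z) = (1² + 4²) + (1² + 4²) = 17 + 17 = 34. Since 68 > 34, the triangle inequality is violated. (Note: √d, the ordinary Euclidean distance, IS a metric.)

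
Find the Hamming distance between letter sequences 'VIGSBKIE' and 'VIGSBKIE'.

Differing positions: none. Hamming distance = 0.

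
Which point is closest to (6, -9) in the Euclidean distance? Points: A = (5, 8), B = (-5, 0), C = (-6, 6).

Distances: d(A) ≈ 17.0294, d(B) ≈ 14.2127, d(C) ≈ 19.2094. Nearest: B = (-5, 0) with distance 14.2127.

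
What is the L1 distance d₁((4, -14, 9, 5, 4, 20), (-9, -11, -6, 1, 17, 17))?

Σ|x_i - y_i| = |4 - (-9)| + |-14 - (-11)| + |9 - (-6)| + |5 - 1| + |4 - 17| + |20 - 17| = 13 + 3 + 15 + 4 + 13 + 3 = 51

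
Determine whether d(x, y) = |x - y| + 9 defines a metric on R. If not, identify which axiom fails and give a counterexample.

No. d fails identity of indiscernibles (specifically d(x,x) = 0): d(6, 6) = |6 - 6| + 9 = 0 + 9 = 9 ≠ 0.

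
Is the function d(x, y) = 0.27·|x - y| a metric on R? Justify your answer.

Yes. Since |x - y| is a metric on R and 0.27 > 0, the positive scalar multiple 0.27·|x - y| is also a metric: scaling by a positive constant preserves non-negativity, identity (d=0 ⟺ |x-y|=0 ⟺ x=y), symmetry, and the triangle inequality.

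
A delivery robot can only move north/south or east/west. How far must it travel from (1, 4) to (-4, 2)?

Σ|x_i - y_i| = |1 - (-4)| + |4 - 2| = 5 + 2 = 7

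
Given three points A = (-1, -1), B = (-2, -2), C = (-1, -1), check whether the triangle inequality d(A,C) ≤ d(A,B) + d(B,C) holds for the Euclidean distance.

d(A,B) = √(1² + 1²) = √2 ≈ 1.4142, d(B,C) = √(1² + 1²) = √2 ≈ 1.4142, d(A,C) = √(0² + 0²) = √0 = 0.
d(A,C) = 0 ≤ 1.4142 + 1.4142 = 2.8284. Triangle inequality is satisfied.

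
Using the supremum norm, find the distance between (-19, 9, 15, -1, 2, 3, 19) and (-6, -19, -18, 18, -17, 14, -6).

max(|x_i - y_i|) = max(|-19 - (-6)|, |9 - (-19)|, |15 - (-18)|, |-1 - 18|, |2 - (-17)|, |3 - 14|, |19 - (-6)|) = max(13, 28, 33, 19, 19, 11, 25) = 33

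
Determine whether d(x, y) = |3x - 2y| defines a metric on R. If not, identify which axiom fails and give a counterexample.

No. d fails symmetry: d(8, 1) = |3·8 - 2·1| = |22| = 22, but d(1, 8) = |3·1 - 2·8| = |-13| = 13. Since 22 ≠ 13, d(x,y) ≠ d(y,x) in general.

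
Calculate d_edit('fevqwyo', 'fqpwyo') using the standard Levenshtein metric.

Let D[i][j] be the edit distance between the first i characters of 'fevqwyo' and the first j characters of 'fqpwyo', with D[i][0] = i, D[0][j] = j, and D[i][j] = D[i-1][j-1] if the characters match, else 1 + min(D[i-1][j], D[i][j-1], D[i-1][j-1]). Filling the table (rows: prefixes of 'fevqwyo', columns: prefixes of 'fqpwyo'):
     ε  f  q  p  w  y  o
  ε  0  1  2  3  4  5  6
  f  1  0  1  2  3  4  5
  e  2  1  1  2  3  4  5
  v  3  2  2  2  3  4  5
  q  4  3  2  3  3  4  5
  w  5  4  3  3  3  4  5
  y  6  5  4  4  4  3  4
  o  7  6  5  5  5  4  3
The bottom-right entry gives D[7][6] = 3, so no sequence of fewer than 3 edits works. Backtracking through the table gives one optimal edit sequence (3 edits):
  fevqwyo → fvqwyo (del e @2)
  fvqwyo → fqqwyo (sub v→q @2)
  fqqwyo → fqpwyo (sub q→p @3)
Edit distance = 3.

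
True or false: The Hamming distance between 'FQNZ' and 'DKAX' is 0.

Differing positions: 1, 2, 3, 4. Hamming distance = 4, so the claim that d_H = 0 is false.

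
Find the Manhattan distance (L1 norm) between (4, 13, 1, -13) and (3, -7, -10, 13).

Σ|x_i - y_i| = |4 - 3| + |13 - (-7)| + |1 - (-10)| + |-13 - 13| = 1 + 20 + 11 + 26 = 58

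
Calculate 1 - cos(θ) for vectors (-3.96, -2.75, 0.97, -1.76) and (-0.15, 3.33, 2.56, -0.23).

With u = (-3.96, -2.75, 0.97, -1.76), v = (-0.15, 3.33, 2.56, -0.23):
u·v = (-3.96)·(-0.15) + (-2.75)·3.33 + 0.97·2.56 + (-1.76)·(-0.23) = 0.594 + (-9.1575) + 2.4832 + 0.4048 = -5.6755.
|u| = √((-3.96)² + (-2.75)² + 0.97² + (-1.76)²) = √(15.6816 + 7.5625 + 0.9409 + 3.0976) = √27.2826, |v| = √((-0.15)² + 3.33² + 2.56² + (-0.23)²) = √(0.0225 + 11.0889 + 6.5536 + 0.0529) = √17.7179.
cos θ = (u·v)/(|u||v|) = -5.6755/(√27.2826·√17.7179) ≈ -0.2581
Cosine distance = 1 - cos θ ≈ 1 - (-0.2581) = 1.2581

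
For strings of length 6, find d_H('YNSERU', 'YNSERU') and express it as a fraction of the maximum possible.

Differing positions: none. Hamming distance = 0. The maximum possible Hamming distance for length-6 strings is 6, so d_H/6 = 0/6 = 0.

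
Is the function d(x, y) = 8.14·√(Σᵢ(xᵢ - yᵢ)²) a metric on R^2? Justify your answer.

Yes. The L2 (Euclidean) norm induces a metric on R^2, and multiplying a metric by a positive constant 8.14 > 0 preserves all four axioms: non-negativity (8.14·||x-y|| ≥ 0), identity (8.14·||x-y|| = 0 ⟺ ||x-y|| = 0 ⟺ x = y), symmetry (||x-y|| = ||y-x||), and the triangle inequality (8.14·||x-z|| ≤ 8.14·||x-y|| + 8.14·||y-z||). So d is a metric.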